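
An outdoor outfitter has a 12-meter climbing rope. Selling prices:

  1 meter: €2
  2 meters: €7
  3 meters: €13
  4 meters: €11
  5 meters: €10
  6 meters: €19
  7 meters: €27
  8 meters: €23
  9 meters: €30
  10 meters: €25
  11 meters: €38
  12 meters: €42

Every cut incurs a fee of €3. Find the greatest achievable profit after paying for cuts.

Consider every possible first cut. v[k] is the best of p[i]+v[k−i] over all sellable i≤k, charging 3 whenever i<k.
v[1] = 2
v[2] = max(2+2-3, 7+0) = 7
v[3] = max(2+7-3, 7+2-3, 13+0) = 13
v[4] = max(2+13-3, 7+7-3, 13+2-3, 11+0) = 12
v[5] = max(2+12-3, 7+13-3, 13+7-3, 11+2-3, 10+0) = 17
v[6] = max(2+17-3, 7+12-3, 13+13-3, 11+7-3, 10+2-3, 19+0) = 23
v[7] = max(2+23-3, 7+17-3, 13+12-3, …, 19+2-3, 27+0) = 27
v[8] = max(2+27-3, 7+23-3, 13+17-3, …, 27+2-3, 23+0) = 27
v[9] = max(2+27-3, 7+27-3, 13+23-3, …, 23+2-3, 30+0) = 33
v[10] = max(2+33-3, 7+27-3, 13+27-3, …, 30+2-3, 25+0) = 37
v[11] = max(2+37-3, 7+33-3, 13+27-3, …, 25+2-3, 38+0) = 38
v[12] = max(2+38-3, 7+37-3, 13+33-3, …, 38+2-3, 42+0) = 43
One optimal plan: pieces 3 + 3 + 3 + 3 (3 cuts) → €52 − €9 = €43.

43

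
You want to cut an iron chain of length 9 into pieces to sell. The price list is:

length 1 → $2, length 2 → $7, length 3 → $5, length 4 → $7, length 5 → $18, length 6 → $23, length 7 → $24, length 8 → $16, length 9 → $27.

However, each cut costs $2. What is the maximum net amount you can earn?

29

Consider every possible first cut. net[k] is the best of p[i]+net[k−i] over all sellable i≤k, charging 2 whenever i<k.
net[1] = 2
net[2] = 7
net[3] = 7  (first piece 1, then net[2]=7)
net[4] = 12  (first piece 2, then net[2]=7)
net[5] = 18
net[6] = 23
net[7] = 24
net[8] = 28  (first piece 2, then net[6]=23)
net[9] = 29  (first piece 2, then net[7]=24)
One optimal plan: pieces 7 + 2 (1 cut) → $31 − $2 = $29.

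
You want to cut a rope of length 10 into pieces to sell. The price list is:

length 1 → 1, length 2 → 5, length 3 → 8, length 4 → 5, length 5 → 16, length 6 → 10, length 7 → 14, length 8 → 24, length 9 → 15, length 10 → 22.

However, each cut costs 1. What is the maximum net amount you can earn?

Let r[k] be the best obtainable value from length k. For each k, try every first piece i and keep the best of price[i] + r[k−i] minus the 1 cut fee when i<k.
r[1] = 1
r[2] = max(1+1-1, 5+0) = 5
r[3] = max(1+5-1, 5+1-1, 8+0) = 8
r[4] = max(1+8-1, 5+5-1, 8+1-1, 5+0) = 9
r[5] = max(1+9-1, 5+8-1, 8+5-1, 5+1-1, 16+0) = 16
r[6] = max(1+16-1, 5+9-1, 8+8-1, 5+5-1, 16+1-1, 10+0) = 16
r[7] = max(1+16-1, 5+16-1, 8+9-1, …, 10+1-1, 14+0) = 20
r[8] = max(1+20-1, 5+16-1, 8+16-1, …, 14+1-1, 24+0) = 24
r[9] = max(1+24-1, 5+20-1, 8+16-1, …, 24+1-1, 15+0) = 24
r[10] = max(1+24-1, 5+24-1, 8+20-1, …, 15+1-1, 22+0) = 31
One optimal plan: pieces 5 + 5 (1 cut) → 32 − 1 = 31.

31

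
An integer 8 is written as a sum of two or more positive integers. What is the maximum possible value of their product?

Let f[k] be the best product for length k (with at least one cut). For each first piece i, the rest contributes max(k−i, f[k−i]).
f[2] = 1×max(1,0) = 1×1 = 1
f[3] = max(1×2, 2×1) = 2
f[4] = max(1×3, 2×2, 3×1) = 4
f[5] = max(1×4, 2×3, 3×2, 4×1) = 6
f[6] = max(1×6, 2×4, 3×3, 4×2, 5×1) = 9
f[7] = max(1×9, 2×6, 3×4, 4×3, 5×2, 6×1) = 12
f[8] = max(1×12, 2×9, 3×6, …, 6×2, 7×1) = 18
One optimal split: 3 + 3 + 2; product 3×3×2 = 18.

18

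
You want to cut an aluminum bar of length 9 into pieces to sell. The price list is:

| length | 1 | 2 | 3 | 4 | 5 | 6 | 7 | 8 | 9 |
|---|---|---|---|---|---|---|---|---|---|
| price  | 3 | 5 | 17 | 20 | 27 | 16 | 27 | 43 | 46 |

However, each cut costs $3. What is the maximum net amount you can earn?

46

Build net[k] bottom-up: net[k] = max over allowed piece i of (p[i] + net[k−i]) − 3 per cut.
net[1] = 3
net[2] = max(3+3-3, 5+0) = 5
net[3] = max(3+5-3, 5+3-3, 17+0) = 17
net[4] = max(3+17-3, 5+5-3, 17+3-3, 20+0) = 20
net[5] = max(3+20-3, 5+17-3, 17+5-3, 20+3-3, 27+0) = 27
net[6] = max(3+27-3, 5+20-3, 17+17-3, 20+5-3, 27+3-3, 16+0) = 31
net[7] = max(3+31-3, 5+27-3, 17+20-3, …, 16+3-3, 27+0) = 34
net[8] = max(3+34-3, 5+31-3, 17+27-3, …, 27+3-3, 43+0) = 43
net[9] = max(3+43-3, 5+34-3, 17+31-3, …, 43+3-3, 46+0) = 46
Best is to make no cuts and sell whole for $46.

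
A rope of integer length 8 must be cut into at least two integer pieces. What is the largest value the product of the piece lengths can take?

Fill g[k] for k=2..8: at each k try every first piece i and multiply by the better of (k−i) uncut or g[k−i].
g[2] = 1*max(1,0) = 1*1 = 1
g[3] = max(1*2, 2*1) = 2
g[4] = max(1*3, 2*2, 3*1) = 4
g[5] = max(1*4, 2*3, 3*2, 4*1) = 6
g[6] = max(1*6, 2*4, 3*3, 4*2, 5*1) = 9
g[7] = max(1*9, 2*6, 3*4, 4*3, 5*2, 6*1) = 12
g[8] = max(1*12, 2*9, 3*6, …, 6*2, 7*1) = 18
One optimal split: 3 + 3 + 2; product 3*3*2 = 18.

18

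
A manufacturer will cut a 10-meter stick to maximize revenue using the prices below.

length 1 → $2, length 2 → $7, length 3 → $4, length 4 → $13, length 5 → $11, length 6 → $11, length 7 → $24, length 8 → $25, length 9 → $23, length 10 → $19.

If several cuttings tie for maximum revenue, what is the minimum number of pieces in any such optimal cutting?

5

Build r[k] bottom-up: r[k] = max over allowed piece i of (p[i] + r[k−i]).
r[1] = 2
r[2] = max(2+2, 7+0) = 7
r[3] = max(2+7, 7+2, 4+0) = 9
r[4] = max(2+9, 7+7, 4+2, 13+0) = 14
r[5] = max(2+14, 7+9, 4+7, 13+2, 11+0) = 16
r[6] = max(2+16, 7+14, 4+9, 13+7, 11+2, 11+0) = 21
r[7] = max(2+21, 7+16, 4+14, …, 11+2, 24+0) = 24
r[8] = max(2+24, 7+21, 4+16, …, 24+2, 25+0) = 28
r[9] = max(2+28, 7+24, 4+21, …, 25+2, 23+0) = 31
r[10] = max(2+31, 7+28, 4+24, …, 23+2, 19+0) = 35
Maximum revenue is $35.
Now minimize piece count subject to staying optimal: for each k, pieces[k] = 1 + min over i with p[i]+r[k−i]=r[k] of pieces[k−i].
pieces[7] = 1
pieces[8] = 4
pieces[9] = 2
pieces[10] = 5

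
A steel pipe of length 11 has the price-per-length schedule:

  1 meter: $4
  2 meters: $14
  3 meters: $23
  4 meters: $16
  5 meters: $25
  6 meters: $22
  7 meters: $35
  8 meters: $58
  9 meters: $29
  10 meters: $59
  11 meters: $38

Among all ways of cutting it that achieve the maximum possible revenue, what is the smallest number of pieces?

Build r[k] bottom-up: r[k] = max over allowed piece i of (p[i] + r[k−i]).
r[1] = 4
r[2] = max(4+4, 14+0) = 14
r[3] = max(4+14, 14+4, 23+0) = 23
r[4] = max(4+23, 14+14, 23+4, 16+0) = 28
r[5] = max(4+28, 14+23, 23+14, 16+4, 25+0) = 37
r[6] = max(4+37, 14+28, 23+23, 16+14, 25+4, 22+0) = 46
r[7] = max(4+46, 14+37, 23+28, …, 22+4, 35+0) = 51
r[8] = max(4+51, 14+46, 23+37, …, 35+4, 58+0) = 60
r[9] = max(4+60, 14+51, 23+46, …, 58+4, 29+0) = 69
r[10] = max(4+69, 14+60, 23+51, …, 29+4, 59+0) = 74
r[11] = max(4+74, 14+69, 23+60, …, 59+4, 38+0) = 83
Maximum revenue is $83.
Now minimize piece count subject to staying optimal: for each k, pieces[k] = 1 + min over i with p[i]+r[k−i]=r[k] of pieces[k−i].
pieces[8] = 3
pieces[9] = 3
pieces[10] = 4
pieces[11] = 4

4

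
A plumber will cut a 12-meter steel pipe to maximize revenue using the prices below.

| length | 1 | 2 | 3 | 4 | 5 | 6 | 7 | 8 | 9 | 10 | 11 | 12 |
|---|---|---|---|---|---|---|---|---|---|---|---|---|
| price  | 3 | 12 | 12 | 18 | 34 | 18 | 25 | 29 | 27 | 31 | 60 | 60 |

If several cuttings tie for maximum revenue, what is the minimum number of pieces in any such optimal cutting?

3

Consider every possible first cut. r[k] is the best of p[i]+r[k−i] over all sellable i≤k.
r[1] = 3
r[2] = 12
r[3] = 15  (first piece 1, then r[2]=12)
r[4] = 24  (first piece 2, then r[2]=12)
r[5] = 34
r[6] = 37  (first piece 1, then r[5]=34)
r[7] = 46  (first piece 2, then r[5]=34)
r[8] = 49  (first piece 1, then r[7]=46)
r[9] = 58  (first piece 2, then r[7]=46)
r[10] = 68  (first piece 5, then r[5]=34)
r[11] = 71  (first piece 1, then r[10]=68)
r[12] = 80  (first piece 2, then r[10]=68)
Maximum revenue is $80.
Now minimize piece count subject to staying optimal: for each k, pieces[k] = 1 + min over i with p[i]+r[k−i]=r[k] of pieces[k−i].
pieces[9] = 3
pieces[10] = 2
pieces[11] = 3
pieces[12] = 3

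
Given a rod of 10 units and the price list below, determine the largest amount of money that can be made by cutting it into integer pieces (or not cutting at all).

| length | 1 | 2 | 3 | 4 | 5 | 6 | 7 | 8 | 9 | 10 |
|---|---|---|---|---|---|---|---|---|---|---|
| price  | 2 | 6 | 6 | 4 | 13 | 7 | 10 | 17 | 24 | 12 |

Consider every possible first cut. best[k] is the best of p[i]+best[k−i] over all sellable i≤k.
best[1] = 2
best[2] = max(2+2, 6+0) = 6
best[3] = max(2+6, 6+2, 6+0) = 8
best[4] = max(2+8, 6+6, 6+2, 4+0) = 12
best[5] = max(2+12, 6+8, 6+6, 4+2, 13+0) = 14
best[6] = max(2+14, 6+12, 6+8, 4+6, 13+2, 7+0) = 18
best[7] = max(2+18, 6+14, 6+12, …, 7+2, 10+0) = 20
best[8] = max(2+20, 6+18, 6+14, …, 10+2, 17+0) = 24
best[9] = max(2+24, 6+20, 6+18, …, 17+2, 24+0) = 26
best[10] = max(2+26, 6+24, 6+20, …, 24+2, 12+0) = 30
One optimal cutting: 2 + 2 + 2 + 2 + 2 → €6 + €6 + €6 + €6 + €6 = €30.

30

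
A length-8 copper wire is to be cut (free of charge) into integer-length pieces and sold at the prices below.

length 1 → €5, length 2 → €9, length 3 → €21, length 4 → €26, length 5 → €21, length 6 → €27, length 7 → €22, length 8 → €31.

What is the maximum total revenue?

Consider every possible first cut. R[k] is the best of p[i]+R[k−i] over all sellable i≤k.
R[1] = 5
R[2] = 10  (first piece 1, then R[1]=5)
R[3] = 21
R[4] = 26  (first piece 1, then R[3]=21)
R[5] = 31  (first piece 1, then R[4]=26)
R[6] = 42  (first piece 3, then R[3]=21)
R[7] = 47  (first piece 1, then R[6]=42)
R[8] = 52  (first piece 1, then R[7]=47)
One optimal cutting: 3 + 3 + 1 + 1 → €21 + €21 + €5 + €5 = €52.

52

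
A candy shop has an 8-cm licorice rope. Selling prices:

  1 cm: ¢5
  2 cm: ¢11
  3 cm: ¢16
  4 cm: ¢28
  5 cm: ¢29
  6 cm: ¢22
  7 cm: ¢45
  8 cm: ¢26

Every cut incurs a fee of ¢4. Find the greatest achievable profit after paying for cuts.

52

Let net[k] be the best obtainable value from length k. For each k, try every first piece i and keep the best of price[i] + net[k−i] minus the 4 cut fee when i<k.
net[1] = 5
net[2] = max(5+5-4, 11+0) = 11
net[3] = max(5+11-4, 11+5-4, 16+0) = 16
net[4] = max(5+16-4, 11+11-4, 16+5-4, 28+0) = 28
net[5] = max(5+28-4, 11+16-4, 16+11-4, 28+5-4, 29+0) = 29
net[6] = max(5+29-4, 11+28-4, 16+16-4, 28+11-4, 29+5-4, 22+0) = 35
net[7] = max(5+35-4, 11+29-4, 16+28-4, …, 22+5-4, 45+0) = 45
net[8] = max(5+45-4, 11+35-4, 16+29-4, …, 45+5-4, 26+0) = 52
One optimal plan: pieces 4 + 4 (1 cut) → ¢56 − ¢4 = ¢52.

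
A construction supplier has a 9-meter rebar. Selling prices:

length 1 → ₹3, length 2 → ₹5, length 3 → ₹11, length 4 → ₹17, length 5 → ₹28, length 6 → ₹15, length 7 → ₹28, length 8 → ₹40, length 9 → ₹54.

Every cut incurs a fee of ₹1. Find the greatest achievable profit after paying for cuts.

54

Consider every possible first cut. net[k] is the best of p[i]+net[k−i] over all sellable i≤k, charging 1 whenever i<k.
net[1] = 3
net[2] = 5  (first piece 1, then net[1]=3)
net[3] = 11
net[4] = 17
net[5] = 28
net[6] = 30  (first piece 1, then net[5]=28)
net[7] = 32  (first piece 1, then net[6]=30)
net[8] = 40
net[9] = 54
Best is to make no cuts and sell whole for ₹54.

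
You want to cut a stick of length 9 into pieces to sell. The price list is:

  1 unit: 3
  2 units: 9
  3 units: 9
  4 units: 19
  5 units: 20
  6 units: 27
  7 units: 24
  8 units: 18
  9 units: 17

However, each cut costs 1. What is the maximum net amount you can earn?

Consider every possible first cut. v[k] is the best of p[i]+v[k−i] over all sellable i≤k, charging 1 whenever i<k.
v[1] = 3
v[2] = 9
v[3] = 11  (first piece 1, then v[2]=9)
v[4] = 19
v[5] = 21  (first piece 1, then v[4]=19)
v[6] = 27  (first piece 2, then v[4]=19)
v[7] = 29  (first piece 1, then v[6]=27)
v[8] = 37  (first piece 4, then v[4]=19)
v[9] = 39  (first piece 1, then v[8]=37)
One optimal plan: pieces 4 + 4 + 1 (2 cuts) → 41 − 2 = 39.

39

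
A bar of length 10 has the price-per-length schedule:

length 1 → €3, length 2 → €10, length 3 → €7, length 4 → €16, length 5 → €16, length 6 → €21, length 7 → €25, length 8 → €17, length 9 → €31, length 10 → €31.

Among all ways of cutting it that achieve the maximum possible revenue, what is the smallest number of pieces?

5

Consider every possible first cut. r[k] is the best of p[i]+r[k−i] over all sellable i≤k.
r[1] = 3
r[2] = 10
r[3] = 13  (first piece 1, then r[2]=10)
r[4] = 20  (first piece 2, then r[2]=10)
r[5] = 23  (first piece 1, then r[4]=20)
r[6] = 30  (first piece 2, then r[4]=20)
r[7] = 33  (first piece 1, then r[6]=30)
r[8] = 40  (first piece 2, then r[6]=30)
r[9] = 43  (first piece 1, then r[8]=40)
r[10] = 50  (first piece 2, then r[8]=40)
Maximum revenue is €50.
Now minimize piece count subject to staying optimal: for each k, pieces[k] = 1 + min over i with p[i]+r[k−i]=r[k] of pieces[k−i].
pieces[7] = 4
pieces[8] = 4
pieces[9] = 5
pieces[10] = 5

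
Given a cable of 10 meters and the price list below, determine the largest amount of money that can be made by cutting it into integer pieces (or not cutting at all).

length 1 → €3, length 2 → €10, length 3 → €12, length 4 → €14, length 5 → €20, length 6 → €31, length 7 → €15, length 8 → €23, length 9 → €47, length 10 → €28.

Build v[k] bottom-up: v[k] = max over allowed piece i of (p[i] + v[k−i]).
v[1] = 3
v[2] = 10
v[3] = 13  (first piece 1, then v[2]=10)
v[4] = 20  (first piece 2, then v[2]=10)
v[5] = 23  (first piece 1, then v[4]=20)
v[6] = 31
v[7] = 34  (first piece 1, then v[6]=31)
v[8] = 41  (first piece 2, then v[6]=31)
v[9] = 47
v[10] = 51  (first piece 2, then v[8]=41)
One optimal cutting: 6 + 2 + 2 → €31 + €10 + €10 = €51.

51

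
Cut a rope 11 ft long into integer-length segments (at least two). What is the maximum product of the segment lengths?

Fill m[k] for k=2..11: at each k try every first piece i and multiply by the better of (k−i) uncut or m[k−i].
m[2] = 1*max(1,0) = 1*1 = 1
m[3] = 1*max(2,1) = 1*2 = 2
m[4] = 2*max(2,1) = 2*2 = 4
m[5] = 2*max(3,2) = 2*3 = 6
m[6] = 3*max(3,2) = 3*3 = 9
m[7] = 2*max(5,6) = 2*6 = 12
m[8] = 2*max(6,9) = 2*9 = 18
m[9] = 3*max(6,9) = 3*9 = 27
m[10] = 2*max(8,18) = 2*18 = 36
m[11] = 2*max(9,27) = 2*27 = 54
One optimal split: 3 + 3 + 3 + 2; product 3*3*3*2 = 54.

54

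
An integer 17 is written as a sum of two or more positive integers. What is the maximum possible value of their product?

Fill prod[k] for k=2..17: at each k try every first piece i and multiply by the better of (k−i) uncut or prod[k−i].
prod[2] = 1*max(1,0) = 1*1 = 1
prod[3] = 1*max(2,1) = 1*2 = 2
prod[4] = 2*max(2,1) = 2*2 = 4
prod[5] = 2*max(3,2) = 2*3 = 6
prod[6] = 3*max(3,2) = 3*3 = 9
prod[7] = 2*max(5,6) = 2*6 = 12
prod[8] = 2*max(6,9) = 2*9 = 18
prod[9] = 3*max(6,9) = 3*9 = 27
prod[10] = 2*max(8,18) = 2*18 = 36
prod[11] = 2*max(9,27) = 2*27 = 54
prod[12] = 3*max(9,27) = 3*27 = 81
prod[13] = 2*max(11,54) = 2*54 = 108
prod[14] = 2*max(12,81) = 2*81 = 162
prod[15] = 3*max(12,81) = 3*81 = 243
prod[16] = 2*max(14,162) = 2*162 = 324
prod[17] = 2*max(15,243) = 2*243 = 486
One optimal split: 3 + 3 + 3 + 3 + 3 + 2; product 3*3*3*3*3*2 = 486.

486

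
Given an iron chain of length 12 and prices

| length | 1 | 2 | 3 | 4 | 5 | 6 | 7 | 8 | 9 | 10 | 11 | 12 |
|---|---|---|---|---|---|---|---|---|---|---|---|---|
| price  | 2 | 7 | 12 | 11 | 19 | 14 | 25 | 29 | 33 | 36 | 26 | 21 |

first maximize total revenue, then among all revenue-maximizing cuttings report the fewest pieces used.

Let r[k] be the best obtainable value from length k. For each k, try every first piece i and keep the best of price[i] + r[k−i].
r[1] = 2
r[2] = max(2+2, 7+0) = 7
r[3] = max(2+7, 7+2, 12+0) = 12
r[4] = max(2+12, 7+7, 12+2, 11+0) = 14
r[5] = max(2+14, 7+12, 12+7, 11+2, 19+0) = 19
r[6] = max(2+19, 7+14, 12+12, 11+7, 19+2, 14+0) = 24
r[7] = max(2+24, 7+19, 12+14, …, 14+2, 25+0) = 26
r[8] = max(2+26, 7+24, 12+19, …, 25+2, 29+0) = 31
r[9] = max(2+31, 7+26, 12+24, …, 29+2, 33+0) = 36
r[10] = max(2+36, 7+31, 12+26, …, 33+2, 36+0) = 38
r[11] = max(2+38, 7+36, 12+31, …, 36+2, 26+0) = 43
r[12] = max(2+43, 7+38, 12+36, …, 26+2, 21+0) = 48
Maximum revenue is $48.
Now minimize piece count subject to staying optimal: for each k, pieces[k] = 1 + min over i with p[i]+r[k−i]=r[k] of pieces[k−i].
pieces[9] = 3
pieces[10] = 2
pieces[11] = 3
pieces[12] = 4

4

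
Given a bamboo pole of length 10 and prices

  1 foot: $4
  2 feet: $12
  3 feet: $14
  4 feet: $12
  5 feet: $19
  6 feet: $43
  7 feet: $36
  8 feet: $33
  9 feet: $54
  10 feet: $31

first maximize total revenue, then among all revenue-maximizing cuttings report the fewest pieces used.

3

Consider every possible first cut. r[k] is the best of p[i]+r[k−i] over all sellable i≤k.
r[1] = 4
r[2] = max(4+4, 12+0) = 12
r[3] = max(4+12, 12+4, 14+0) = 16
r[4] = max(4+16, 12+12, 14+4, 12+0) = 24
r[5] = max(4+24, 12+16, 14+12, 12+4, 19+0) = 28
r[6] = max(4+28, 12+24, 14+16, 12+12, 19+4, 43+0) = 43
r[7] = max(4+43, 12+28, 14+24, …, 43+4, 36+0) = 47
r[8] = max(4+47, 12+43, 14+28, …, 36+4, 33+0) = 55
r[9] = max(4+55, 12+47, 14+43, …, 33+4, 54+0) = 59
r[10] = max(4+59, 12+55, 14+47, …, 54+4, 31+0) = 67
Maximum revenue is $67.
Now minimize piece count subject to staying optimal: for each k, pieces[k] = 1 + min over i with p[i]+r[k−i]=r[k] of pieces[k−i].
pieces[7] = 2
pieces[8] = 2
pieces[9] = 3
pieces[10] = 3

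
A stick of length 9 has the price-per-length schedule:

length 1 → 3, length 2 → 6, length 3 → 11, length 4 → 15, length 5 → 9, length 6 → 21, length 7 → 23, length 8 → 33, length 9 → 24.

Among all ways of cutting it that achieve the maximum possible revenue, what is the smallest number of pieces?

Consider every possible first cut. r[k] is the best of p[i]+r[k−i] over all sellable i≤k.
r[1] = 3
r[2] = max(3+3, 6+0) = 6
r[3] = max(3+6, 6+3, 11+0) = 11
r[4] = max(3+11, 6+6, 11+3, 15+0) = 15
r[5] = max(3+15, 6+11, 11+6, 15+3, 9+0) = 18
r[6] = max(3+18, 6+15, 11+11, 15+6, 9+3, 21+0) = 22
r[7] = max(3+22, 6+18, 11+15, …, 21+3, 23+0) = 26
r[8] = max(3+26, 6+22, 11+18, …, 23+3, 33+0) = 33
r[9] = max(3+33, 6+26, 11+22, …, 33+3, 24+0) = 36
Maximum revenue is 36.
Now minimize piece count subject to staying optimal: for each k, pieces[k] = 1 + min over i with p[i]+r[k−i]=r[k] of pieces[k−i].
pieces[6] = 2
pieces[7] = 2
pieces[8] = 1
pieces[9] = 2

2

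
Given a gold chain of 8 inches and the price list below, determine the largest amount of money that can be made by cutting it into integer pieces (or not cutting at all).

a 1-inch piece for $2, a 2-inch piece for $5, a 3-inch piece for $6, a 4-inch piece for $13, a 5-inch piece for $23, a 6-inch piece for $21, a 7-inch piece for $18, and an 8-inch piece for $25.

Build R[k] bottom-up: R[k] = max over allowed piece i of (p[i] + R[k−i]).
R[1] = 2
R[2] = 5
R[3] = 7  (first piece 1, then R[2]=5)
R[4] = 13
R[5] = 23
R[6] = 25  (first piece 1, then R[5]=23)
R[7] = 28  (first piece 2, then R[5]=23)
R[8] = 30  (first piece 1, then R[7]=28)
One optimal cutting: 5 + 2 + 1 → $23 + $5 + $2 = $30.

30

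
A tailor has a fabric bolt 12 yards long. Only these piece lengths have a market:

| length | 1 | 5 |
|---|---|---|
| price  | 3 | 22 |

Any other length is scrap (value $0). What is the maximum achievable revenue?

50

Build best[k] bottom-up: best[k] = max over allowed piece i of (p[i] + best[k−i]).
best[1] = 3
best[2] = 6  (first piece 1, then best[1]=3)
best[3] = 9  (first piece 1, then best[2]=6)
best[4] = 12  (first piece 1, then best[3]=9)
best[5] = 22
best[6] = 25  (first piece 1, then best[5]=22)
best[7] = 28  (first piece 1, then best[6]=25)
best[8] = 31  (first piece 1, then best[7]=28)
best[9] = 34  (first piece 1, then best[8]=31)
best[10] = 44  (first piece 5, then best[5]=22)
best[11] = 47  (first piece 1, then best[10]=44)
best[12] = 50  (first piece 1, then best[11]=47)
One optimal cutting: 5 + 5 + 1 + 1 → $50.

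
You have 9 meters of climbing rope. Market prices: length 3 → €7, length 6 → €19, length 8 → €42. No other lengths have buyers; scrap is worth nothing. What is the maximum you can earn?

42

Consider every possible first cut. f[k] is the best of p[i]+f[k−i] over all sellable i≤k.
f[1] = 0
f[2] = 0
f[3] = 7
f[4] = 7
f[5] = 7
f[6] = max(7+7, 19+0) = 19
f[7] = max(7+7, 19+0) = 19
f[8] = max(7+7, 19+0, 42+0) = 42
f[9] = max(7+19, 19+7, 42+0) = 42
One optimal cutting: pieces 8 with 1 meter of scrap → €42.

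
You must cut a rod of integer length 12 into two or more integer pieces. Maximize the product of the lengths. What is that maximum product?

81

Fill m[k] for k=2..12: at each k try every first piece i and multiply by the better of (k−i) uncut or m[k−i].
m[2] = 1*max(1,0) = 1*1 = 1
m[3] = 1*max(2,1) = 1*2 = 2
m[4] = 2*max(2,1) = 2*2 = 4
m[5] = 2*max(3,2) = 2*3 = 6
m[6] = 3*max(3,2) = 3*3 = 9
m[7] = 2*max(5,6) = 2*6 = 12
m[8] = 2*max(6,9) = 2*9 = 18
m[9] = 3*max(6,9) = 3*9 = 27
m[10] = 2*max(8,18) = 2*18 = 36
m[11] = 2*max(9,27) = 2*27 = 54
m[12] = 3*max(9,27) = 3*27 = 81
One optimal split: 3 + 3 + 3 + 3; product 3*3*3*3 = 81.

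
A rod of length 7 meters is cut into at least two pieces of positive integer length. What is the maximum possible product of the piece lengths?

Let prod[k] be the best product for length k (with at least one cut). For each first piece i, the rest contributes max(k−i, prod[k−i]).
prod[2] = 1×max(1,0) = 1×1 = 1
prod[3] = 1×max(2,1) = 1×2 = 2
prod[4] = 2×max(2,1) = 2×2 = 4
prod[5] = 2×max(3,2) = 2×3 = 6
prod[6] = 3×max(3,2) = 3×3 = 9
prod[7] = 2×max(5,6) = 2×6 = 12
One optimal split: 3 + 2 + 2; product 3×2×2 = 12.

12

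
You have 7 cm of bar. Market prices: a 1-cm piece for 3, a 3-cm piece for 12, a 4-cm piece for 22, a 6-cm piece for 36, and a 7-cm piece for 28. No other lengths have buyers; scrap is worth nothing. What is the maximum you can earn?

Let f[k] be the best obtainable value from length k. For each k, try every first piece i and keep the best of price[i] + f[k−i].
f[1] = 3
f[2] = 6  (first piece 1, then f[1]=3)
f[3] = max(3+6, 12+0) = 12
f[4] = max(3+12, 12+3, 22+0) = 22
f[5] = max(3+22, 12+6, 22+3) = 25
f[6] = max(3+25, 12+12, 22+6, 36+0) = 36
f[7] = max(3+36, 12+22, 22+12, 36+3, 28+0) = 39
One optimal cutting: 6 + 1 → 39.

39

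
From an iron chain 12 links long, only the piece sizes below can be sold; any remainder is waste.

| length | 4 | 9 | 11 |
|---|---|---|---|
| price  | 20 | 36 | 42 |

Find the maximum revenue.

Build best[k] bottom-up: best[k] = max over allowed piece i of (p[i] + best[k−i]).
best[1] = 0
best[2] = 0
best[3] = 0
best[4] = 20
best[5] = 20
best[6] = 20
best[7] = 20
best[8] = 40  (first piece 4, then best[4]=20)
best[9] = 40
best[10] = 40
best[11] = 42
best[12] = 60  (first piece 4, then best[8]=40)
One optimal cutting: 4 + 4 + 4 → $60.

60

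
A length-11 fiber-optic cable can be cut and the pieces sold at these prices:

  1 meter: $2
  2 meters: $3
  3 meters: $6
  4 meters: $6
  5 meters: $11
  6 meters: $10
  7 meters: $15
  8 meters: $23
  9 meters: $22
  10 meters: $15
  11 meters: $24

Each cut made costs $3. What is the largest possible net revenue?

Consider every possible first cut. net[k] is the best of p[i]+net[k−i] over all sellable i≤k, charging 3 whenever i<k.
net[1] = 2
net[2] = 3
net[3] = 6
net[4] = 6
net[5] = 11
net[6] = 10  (first piece 1, then net[5]=11)
net[7] = 15
net[8] = 23
net[9] = 22  (first piece 1, then net[8]=23)
net[10] = 23  (first piece 2, then net[8]=23)
net[11] = 26  (first piece 3, then net[8]=23)
One optimal plan: pieces 8 + 3 (1 cut) → $29 − $3 = $26.

26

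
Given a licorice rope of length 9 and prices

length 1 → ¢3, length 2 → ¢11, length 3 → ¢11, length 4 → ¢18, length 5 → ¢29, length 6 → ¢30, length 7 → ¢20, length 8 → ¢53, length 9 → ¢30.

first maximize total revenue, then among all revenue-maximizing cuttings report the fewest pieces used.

Consider every possible first cut. r[k] is the best of p[i]+r[k−i] over all sellable i≤k.
r[1] = 3
r[2] = max(3+3, 11+0) = 11
r[3] = max(3+11, 11+3, 11+0) = 14
r[4] = max(3+14, 11+11, 11+3, 18+0) = 22
r[5] = max(3+22, 11+14, 11+11, 18+3, 29+0) = 29
r[6] = max(3+29, 11+22, 11+14, 18+11, 29+3, 30+0) = 33
r[7] = max(3+33, 11+29, 11+22, …, 30+3, 20+0) = 40
r[8] = max(3+40, 11+33, 11+29, …, 20+3, 53+0) = 53
r[9] = max(3+53, 11+40, 11+33, …, 53+3, 30+0) = 56
Maximum revenue is ¢56.
Now minimize piece count subject to staying optimal: for each k, pieces[k] = 1 + min over i with p[i]+r[k−i]=r[k] of pieces[k−i].
pieces[6] = 3
pieces[7] = 2
pieces[8] = 1
pieces[9] = 2

2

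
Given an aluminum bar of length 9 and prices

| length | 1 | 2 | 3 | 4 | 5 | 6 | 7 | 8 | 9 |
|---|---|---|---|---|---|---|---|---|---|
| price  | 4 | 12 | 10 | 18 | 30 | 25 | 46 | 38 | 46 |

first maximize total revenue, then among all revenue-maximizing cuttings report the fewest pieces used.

Consider every possible first cut. r[k] is the best of p[i]+r[k−i] over all sellable i≤k.
r[1] = 4
r[2] = 12
r[3] = 16  (first piece 1, then r[2]=12)
r[4] = 24  (first piece 2, then r[2]=12)
r[5] = 30
r[6] = 36  (first piece 2, then r[4]=24)
r[7] = 46
r[8] = 50  (first piece 1, then r[7]=46)
r[9] = 58  (first piece 2, then r[7]=46)
Maximum revenue is $58.
Now minimize piece count subject to staying optimal: for each k, pieces[k] = 1 + min over i with p[i]+r[k−i]=r[k] of pieces[k−i].
pieces[6] = 3
pieces[7] = 1
pieces[8] = 2
pieces[9] = 2

2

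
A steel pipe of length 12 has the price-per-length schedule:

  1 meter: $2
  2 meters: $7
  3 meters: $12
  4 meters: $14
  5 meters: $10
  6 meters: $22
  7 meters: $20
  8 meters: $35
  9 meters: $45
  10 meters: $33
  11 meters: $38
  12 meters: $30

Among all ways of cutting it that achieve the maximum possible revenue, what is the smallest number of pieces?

Build r[k] bottom-up: r[k] = max over allowed piece i of (p[i] + r[k−i]).
r[1] = 2
r[2] = max(2+2, 7+0) = 7
r[3] = max(2+7, 7+2, 12+0) = 12
r[4] = max(2+12, 7+7, 12+2, 14+0) = 14
r[5] = max(2+14, 7+12, 12+7, 14+2, 10+0) = 19
r[6] = max(2+19, 7+14, 12+12, 14+7, 10+2, 22+0) = 24
r[7] = max(2+24, 7+19, 12+14, …, 22+2, 20+0) = 26
r[8] = max(2+26, 7+24, 12+19, …, 20+2, 35+0) = 35
r[9] = max(2+35, 7+26, 12+24, …, 35+2, 45+0) = 45
r[10] = max(2+45, 7+35, 12+26, …, 45+2, 33+0) = 47
r[11] = max(2+47, 7+45, 12+35, …, 33+2, 38+0) = 52
r[12] = max(2+52, 7+47, 12+45, …, 38+2, 30+0) = 57
Maximum revenue is $57.
Now minimize piece count subject to staying optimal: for each k, pieces[k] = 1 + min over i with p[i]+r[k−i]=r[k] of pieces[k−i].
pieces[9] = 1
pieces[10] = 2
pieces[11] = 2
pieces[12] = 2

2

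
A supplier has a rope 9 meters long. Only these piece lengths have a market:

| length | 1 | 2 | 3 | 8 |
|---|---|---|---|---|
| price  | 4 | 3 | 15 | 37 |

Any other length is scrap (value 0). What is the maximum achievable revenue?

Build f[k] bottom-up: f[k] = max over allowed piece i of (p[i] + f[k−i]).
f[1] = 4
f[2] = max(4+4, 3+0) = 8
f[3] = max(4+8, 3+4, 15+0) = 15
f[4] = max(4+15, 3+8, 15+4) = 19
f[5] = max(4+19, 3+15, 15+8) = 23
f[6] = max(4+23, 3+19, 15+15) = 30
f[7] = max(4+30, 3+23, 15+19) = 34
f[8] = max(4+34, 3+30, 15+23, 37+0) = 38
f[9] = max(4+38, 3+34, 15+30, 37+4) = 45
One optimal cutting: 3 + 3 + 3 → 45.

45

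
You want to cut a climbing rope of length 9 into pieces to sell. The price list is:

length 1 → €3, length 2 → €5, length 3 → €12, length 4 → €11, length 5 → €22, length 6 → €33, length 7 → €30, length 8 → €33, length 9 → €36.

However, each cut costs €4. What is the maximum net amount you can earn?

41

Build net[k] bottom-up: net[k] = max over allowed piece i of (p[i] + net[k−i]) − 4 per cut.
net[1] = 3
net[2] = max(3+3-4, 5+0) = 5
net[3] = max(3+5-4, 5+3-4, 12+0) = 12
net[4] = max(3+12-4, 5+5-4, 12+3-4, 11+0) = 11
net[5] = max(3+11-4, 5+12-4, 12+5-4, 11+3-4, 22+0) = 22
net[6] = max(3+22-4, 5+11-4, 12+12-4, 11+5-4, 22+3-4, 33+0) = 33
net[7] = max(3+33-4, 5+22-4, 12+11-4, …, 33+3-4, 30+0) = 32
net[8] = max(3+32-4, 5+33-4, 12+22-4, …, 30+3-4, 33+0) = 34
net[9] = max(3+34-4, 5+32-4, 12+33-4, …, 33+3-4, 36+0) = 41
One optimal plan: pieces 6 + 3 (1 cut) → €45 − €4 = €41.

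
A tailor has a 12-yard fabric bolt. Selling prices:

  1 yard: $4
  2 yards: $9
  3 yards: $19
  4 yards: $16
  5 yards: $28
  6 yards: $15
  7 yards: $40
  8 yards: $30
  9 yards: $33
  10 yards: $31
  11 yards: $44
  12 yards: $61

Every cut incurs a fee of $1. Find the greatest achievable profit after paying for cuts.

Let net[k] be the best obtainable value from length k. For each k, try every first piece i and keep the best of price[i] + net[k−i] minus the 1 cut fee when i<k.
net[1] = 4
net[2] = max(4+4-1, 9+0) = 9
net[3] = max(4+9-1, 9+4-1, 19+0) = 19
net[4] = max(4+19-1, 9+9-1, 19+4-1, 16+0) = 22
net[5] = max(4+22-1, 9+19-1, 19+9-1, 16+4-1, 28+0) = 28
net[6] = max(4+28-1, 9+22-1, 19+19-1, 16+9-1, 28+4-1, 15+0) = 37
net[7] = max(4+37-1, 9+28-1, 19+22-1, …, 15+4-1, 40+0) = 40
net[8] = max(4+40-1, 9+37-1, 19+28-1, …, 40+4-1, 30+0) = 46
net[9] = max(4+46-1, 9+40-1, 19+37-1, …, 30+4-1, 33+0) = 55
net[10] = max(4+55-1, 9+46-1, 19+40-1, …, 33+4-1, 31+0) = 58
net[11] = max(4+58-1, 9+55-1, 19+46-1, …, 31+4-1, 44+0) = 64
net[12] = max(4+64-1, 9+58-1, 19+55-1, …, 44+4-1, 61+0) = 73
One optimal plan: pieces 3 + 3 + 3 + 3 (3 cuts) → $76 − $3 = $73.

73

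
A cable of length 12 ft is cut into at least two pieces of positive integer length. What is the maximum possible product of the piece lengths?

81

Define f[k] = max over 1≤i<k of i · max(k−i, f[k−i]); the inner max lets the remainder stay uncut if that's better.
Small cases: f[2]=1, f[3]=2, f[4]=4, f[5]=6, f[6]=9, f[7]=12.
f[8] = 2×max(6,9) = 2×9 = 18
f[9] = 3×max(6,9) = 3×9 = 27
f[10] = 2×max(8,18) = 2×18 = 36
f[11] = 2×max(9,27) = 2×27 = 54
f[12] = 3×max(9,27) = 3×27 = 81
One optimal split: 3 + 3 + 3 + 3; product 3×3×3×3 = 81.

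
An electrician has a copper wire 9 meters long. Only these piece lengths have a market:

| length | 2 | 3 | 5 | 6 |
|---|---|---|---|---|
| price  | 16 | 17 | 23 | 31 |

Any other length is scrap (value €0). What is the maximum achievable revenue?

Let f[k] be the best obtainable value from length k. For each k, try every first piece i and keep the best of price[i] + f[k−i].
f[1] = 0
f[2] = 16
f[3] = max(16+0, 17+0) = 17
f[4] = max(16+16, 17+0) = 32
f[5] = max(16+17, 17+16, 23+0) = 33
f[6] = max(16+32, 17+17, 23+0, 31+0) = 48
f[7] = max(16+33, 17+32, 23+16, 31+0) = 49
f[8] = max(16+48, 17+33, 23+17, 31+16) = 64
f[9] = max(16+49, 17+48, 23+32, 31+17) = 65
One optimal cutting: 3 + 2 + 2 + 2 → €65.

65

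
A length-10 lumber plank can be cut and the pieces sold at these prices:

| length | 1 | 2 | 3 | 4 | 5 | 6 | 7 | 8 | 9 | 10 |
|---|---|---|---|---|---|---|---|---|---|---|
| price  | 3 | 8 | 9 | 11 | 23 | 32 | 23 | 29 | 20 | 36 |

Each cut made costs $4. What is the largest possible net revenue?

Build r[k] bottom-up: r[k] = max over allowed piece i of (p[i] + r[k−i]) − 4 per cut.
r[1] = 3
r[2] = 8
r[3] = 9
r[4] = 12  (first piece 2, then r[2]=8)
r[5] = 23
r[6] = 32
r[7] = 31  (first piece 1, then r[6]=32)
r[8] = 36  (first piece 2, then r[6]=32)
r[9] = 37  (first piece 3, then r[6]=32)
r[10] = 42  (first piece 5, then r[5]=23)
One optimal plan: pieces 5 + 5 (1 cut) → $46 − $4 = $42.

42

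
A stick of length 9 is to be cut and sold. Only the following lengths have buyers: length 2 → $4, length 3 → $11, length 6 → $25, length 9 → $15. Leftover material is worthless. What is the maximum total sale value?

Consider every possible first cut. best[k] is the best of p[i]+best[k−i] over all sellable i≤k.
best[1] = 0
best[2] = 4
best[3] = max(4+0, 11+0) = 11
best[4] = max(4+4, 11+0) = 11
best[5] = max(4+11, 11+4) = 15
best[6] = max(4+11, 11+11, 25+0) = 25
best[7] = max(4+15, 11+11, 25+0) = 25
best[8] = max(4+25, 11+15, 25+4) = 29
best[9] = max(4+25, 11+25, 25+11, 15+0) = 36
One optimal cutting: 6 + 3 → $36.

36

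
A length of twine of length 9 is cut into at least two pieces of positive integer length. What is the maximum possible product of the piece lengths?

Fill f[k] for k=2..9: at each k try every first piece i and multiply by the better of (k−i) uncut or f[k−i].
Small cases: f[2]=1, f[3]=2, f[4]=4.
f[5] = 2*max(3,2) = 2*3 = 6
f[6] = 3*max(3,2) = 3*3 = 9
f[7] = 2*max(5,6) = 2*6 = 12
f[8] = 2*max(6,9) = 2*9 = 18
f[9] = 3*max(6,9) = 3*9 = 27
One optimal split: 3 + 3 + 3; product 3*3*3 = 27.

27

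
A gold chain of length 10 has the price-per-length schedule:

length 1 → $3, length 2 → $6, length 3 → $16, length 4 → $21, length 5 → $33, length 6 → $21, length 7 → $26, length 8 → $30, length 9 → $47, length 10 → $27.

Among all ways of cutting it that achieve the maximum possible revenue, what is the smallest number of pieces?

Build r[k] bottom-up: r[k] = max over allowed piece i of (p[i] + r[k−i]).
r[1] = 3
r[2] = max(3+3, 6+0) = 6
r[3] = max(3+6, 6+3, 16+0) = 16
r[4] = max(3+16, 6+6, 16+3, 21+0) = 21
r[5] = max(3+21, 6+16, 16+6, 21+3, 33+0) = 33
r[6] = max(3+33, 6+21, 16+16, 21+6, 33+3, 21+0) = 36
r[7] = max(3+36, 6+33, 16+21, …, 21+3, 26+0) = 39
r[8] = max(3+39, 6+36, 16+33, …, 26+3, 30+0) = 49
r[9] = max(3+49, 6+39, 16+36, …, 30+3, 47+0) = 54
r[10] = max(3+54, 6+49, 16+39, …, 47+3, 27+0) = 66
Maximum revenue is $66.
Now minimize piece count subject to staying optimal: for each k, pieces[k] = 1 + min over i with p[i]+r[k−i]=r[k] of pieces[k−i].
pieces[7] = 2
pieces[8] = 2
pieces[9] = 2
pieces[10] = 2

2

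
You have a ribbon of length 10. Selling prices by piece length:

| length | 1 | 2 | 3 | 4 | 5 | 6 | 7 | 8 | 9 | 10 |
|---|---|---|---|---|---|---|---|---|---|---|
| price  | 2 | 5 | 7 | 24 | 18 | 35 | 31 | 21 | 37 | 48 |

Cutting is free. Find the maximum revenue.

59

Let best[k] be the best obtainable value from length k. For each k, try every first piece i and keep the best of price[i] + best[k−i].
best[1] = 2
best[2] = max(2+2, 5+0) = 5
best[3] = max(2+5, 5+2, 7+0) = 7
best[4] = max(2+7, 5+5, 7+2, 24+0) = 24
best[5] = max(2+24, 5+7, 7+5, 24+2, 18+0) = 26
best[6] = max(2+26, 5+24, 7+7, 24+5, 18+2, 35+0) = 35
best[7] = max(2+35, 5+26, 7+24, …, 35+2, 31+0) = 37
best[8] = max(2+37, 5+35, 7+26, …, 31+2, 21+0) = 48
best[9] = max(2+48, 5+37, 7+35, …, 21+2, 37+0) = 50
best[10] = max(2+50, 5+48, 7+37, …, 37+2, 48+0) = 59
One optimal cutting: 6 + 4 → ¢35 + ¢24 = ¢59.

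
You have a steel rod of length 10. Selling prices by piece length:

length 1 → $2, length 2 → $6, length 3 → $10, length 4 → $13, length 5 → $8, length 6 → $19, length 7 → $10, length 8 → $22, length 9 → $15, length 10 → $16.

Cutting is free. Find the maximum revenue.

Consider every possible first cut. r[k] is the best of p[i]+r[k−i] over all sellable i≤k.
r[1] = 2
r[2] = max(2+2, 6+0) = 6
r[3] = max(2+6, 6+2, 10+0) = 10
r[4] = max(2+10, 6+6, 10+2, 13+0) = 13
r[5] = max(2+13, 6+10, 10+6, 13+2, 8+0) = 16
r[6] = max(2+16, 6+13, 10+10, 13+6, 8+2, 19+0) = 20
r[7] = max(2+20, 6+16, 10+13, …, 19+2, 10+0) = 23
r[8] = max(2+23, 6+20, 10+16, …, 10+2, 22+0) = 26
r[9] = max(2+26, 6+23, 10+20, …, 22+2, 15+0) = 30
r[10] = max(2+30, 6+26, 10+23, …, 15+2, 16+0) = 33
One optimal cutting: 4 + 3 + 3 → $13 + $10 + $10 = $33.

33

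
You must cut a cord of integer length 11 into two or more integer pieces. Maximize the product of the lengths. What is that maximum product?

Fill m[k] for k=2..11: at each k try every first piece i and multiply by the better of (k−i) uncut or m[k−i].
m[2] = 1·max(1,0) = 1·1 = 1
m[3] = 1·max(2,1) = 1·2 = 2
m[4] = 2·max(2,1) = 2·2 = 4
m[5] = 2·max(3,2) = 2·3 = 6
m[6] = 3·max(3,2) = 3·3 = 9
m[7] = 2·max(5,6) = 2·6 = 12
m[8] = 2·max(6,9) = 2·9 = 18
m[9] = 3·max(6,9) = 3·9 = 27
m[10] = 2·max(8,18) = 2·18 = 36
m[11] = 2·max(9,27) = 2·27 = 54
One optimal split: 3 + 3 + 3 + 2; product 3·3·3·2 = 54.

54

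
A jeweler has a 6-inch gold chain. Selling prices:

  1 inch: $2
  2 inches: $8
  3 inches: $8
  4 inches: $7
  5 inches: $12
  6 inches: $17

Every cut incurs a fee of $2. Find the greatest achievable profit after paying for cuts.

20

Consider every possible first cut. net[k] is the best of p[i]+net[k−i] over all sellable i≤k, charging 2 whenever i<k.
net[1] = 2
net[2] = 8
net[3] = 8  (first piece 1, then net[2]=8)
net[4] = 14  (first piece 2, then net[2]=8)
net[5] = 14  (first piece 1, then net[4]=14)
net[6] = 20  (first piece 2, then net[4]=14)
One optimal plan: pieces 2 + 2 + 2 (2 cuts) → $24 − $4 = $20.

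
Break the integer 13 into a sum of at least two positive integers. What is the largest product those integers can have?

108

Fill prod[k] for k=2..13: at each k try every first piece i and multiply by the better of (k−i) uncut or prod[k−i].
prod[2] = 1*max(1,0) = 1*1 = 1
prod[3] = 1*max(2,1) = 1*2 = 2
prod[4] = 2*max(2,1) = 2*2 = 4
prod[5] = 2*max(3,2) = 2*3 = 6
prod[6] = 3*max(3,2) = 3*3 = 9
prod[7] = 2*max(5,6) = 2*6 = 12
prod[8] = 2*max(6,9) = 2*9 = 18
prod[9] = 3*max(6,9) = 3*9 = 27
prod[10] = 2*max(8,18) = 2*18 = 36
prod[11] = 2*max(9,27) = 2*27 = 54
prod[12] = 3*max(9,27) = 3*27 = 81
prod[13] = 2*max(11,54) = 2*54 = 108
One optimal split: 3 + 3 + 3 + 2 + 2; product 3*3*3*2*2 = 108.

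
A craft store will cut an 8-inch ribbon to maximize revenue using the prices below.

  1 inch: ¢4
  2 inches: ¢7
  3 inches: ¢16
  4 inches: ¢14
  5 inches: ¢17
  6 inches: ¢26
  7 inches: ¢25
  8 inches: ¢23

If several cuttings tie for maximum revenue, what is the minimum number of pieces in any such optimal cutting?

4

Build r[k] bottom-up: r[k] = max over allowed piece i of (p[i] + r[k−i]).
r[1] = 4
r[2] = 8  (first piece 1, then r[1]=4)
r[3] = 16
r[4] = 20  (first piece 1, then r[3]=16)
r[5] = 24  (first piece 1, then r[4]=20)
r[6] = 32  (first piece 3, then r[3]=16)
r[7] = 36  (first piece 1, then r[6]=32)
r[8] = 40  (first piece 1, then r[7]=36)
Maximum revenue is ¢40.
Now minimize piece count subject to staying optimal: for each k, pieces[k] = 1 + min over i with p[i]+r[k−i]=r[k] of pieces[k−i].
pieces[5] = 3
pieces[6] = 2
pieces[7] = 3
pieces[8] = 4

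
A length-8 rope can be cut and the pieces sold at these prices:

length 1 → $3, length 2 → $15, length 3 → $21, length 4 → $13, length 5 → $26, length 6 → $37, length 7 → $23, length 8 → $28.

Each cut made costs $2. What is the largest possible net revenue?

54

Consider every possible first cut. v[k] is the best of p[i]+v[k−i] over all sellable i≤k, charging 2 whenever i<k.
v[1] = 3
v[2] = 15
v[3] = 21
v[4] = 28  (first piece 2, then v[2]=15)
v[5] = 34  (first piece 2, then v[3]=21)
v[6] = 41  (first piece 2, then v[4]=28)
v[7] = 47  (first piece 2, then v[5]=34)
v[8] = 54  (first piece 2, then v[6]=41)
One optimal plan: pieces 2 + 2 + 2 + 2 (3 cuts) → $60 − $6 = $54.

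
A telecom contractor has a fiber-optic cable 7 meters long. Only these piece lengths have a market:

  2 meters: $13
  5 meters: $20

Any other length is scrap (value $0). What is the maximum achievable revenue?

39

Consider every possible first cut. r[k] is the best of p[i]+r[k−i] over all sellable i≤k.
r[1] = 0
r[2] = 13
r[3] = 13
r[4] = 26  (first piece 2, then r[2]=13)
r[5] = max(13+13, 20+0) = 26
r[6] = max(13+26, 20+0) = 39
r[7] = max(13+26, 20+13) = 39
One optimal cutting: pieces 2 + 2 + 2 with 1 meter of scrap → $39.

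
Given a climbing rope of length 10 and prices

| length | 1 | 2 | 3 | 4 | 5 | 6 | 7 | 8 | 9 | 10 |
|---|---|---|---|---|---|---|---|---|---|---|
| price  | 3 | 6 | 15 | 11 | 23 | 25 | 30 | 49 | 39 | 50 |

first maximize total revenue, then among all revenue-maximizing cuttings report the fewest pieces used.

2

Consider every possible first cut. r[k] is the best of p[i]+r[k−i] over all sellable i≤k.
r[1] = 3
r[2] = 6  (first piece 1, then r[1]=3)
r[3] = 15
r[4] = 18  (first piece 1, then r[3]=15)
r[5] = 23
r[6] = 30  (first piece 3, then r[3]=15)
r[7] = 33  (first piece 1, then r[6]=30)
r[8] = 49
r[9] = 52  (first piece 1, then r[8]=49)
r[10] = 55  (first piece 1, then r[9]=52)
Maximum revenue is €55.
Now minimize piece count subject to staying optimal: for each k, pieces[k] = 1 + min over i with p[i]+r[k−i]=r[k] of pieces[k−i].
pieces[7] = 3
pieces[8] = 1
pieces[9] = 2
pieces[10] = 2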